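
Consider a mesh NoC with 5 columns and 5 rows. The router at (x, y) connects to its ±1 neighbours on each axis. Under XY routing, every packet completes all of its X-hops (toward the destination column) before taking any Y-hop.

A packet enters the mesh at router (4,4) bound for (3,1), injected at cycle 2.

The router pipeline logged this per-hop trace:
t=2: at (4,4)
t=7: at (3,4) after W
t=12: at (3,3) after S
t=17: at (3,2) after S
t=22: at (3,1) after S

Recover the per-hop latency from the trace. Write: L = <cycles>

From hop 0 (2) to hop 1 (7): +5 cycles.
Each hop adds L, hence L = 5.

L = 5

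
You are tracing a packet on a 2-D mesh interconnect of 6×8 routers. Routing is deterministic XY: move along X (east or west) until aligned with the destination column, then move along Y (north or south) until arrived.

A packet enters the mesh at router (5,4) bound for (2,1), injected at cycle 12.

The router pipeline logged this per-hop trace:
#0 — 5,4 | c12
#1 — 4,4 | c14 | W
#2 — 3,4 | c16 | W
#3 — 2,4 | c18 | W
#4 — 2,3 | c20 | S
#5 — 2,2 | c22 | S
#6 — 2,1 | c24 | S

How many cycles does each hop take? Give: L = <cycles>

cyc[1] − cyc[0] = 14 − 12 = 2.
One hop costs L cycles, so L = 2.

L = 2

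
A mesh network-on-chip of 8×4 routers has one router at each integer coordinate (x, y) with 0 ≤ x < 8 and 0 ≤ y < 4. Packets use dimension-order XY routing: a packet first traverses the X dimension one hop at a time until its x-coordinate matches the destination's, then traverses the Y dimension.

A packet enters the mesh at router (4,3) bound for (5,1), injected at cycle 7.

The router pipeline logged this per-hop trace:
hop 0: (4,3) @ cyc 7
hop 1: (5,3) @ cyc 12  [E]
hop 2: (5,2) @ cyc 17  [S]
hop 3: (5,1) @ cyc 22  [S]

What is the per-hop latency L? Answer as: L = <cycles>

L = 5

Δcyc across hop 0→1: 12 − 7 = 5.
Each hop adds L, hence L = 5.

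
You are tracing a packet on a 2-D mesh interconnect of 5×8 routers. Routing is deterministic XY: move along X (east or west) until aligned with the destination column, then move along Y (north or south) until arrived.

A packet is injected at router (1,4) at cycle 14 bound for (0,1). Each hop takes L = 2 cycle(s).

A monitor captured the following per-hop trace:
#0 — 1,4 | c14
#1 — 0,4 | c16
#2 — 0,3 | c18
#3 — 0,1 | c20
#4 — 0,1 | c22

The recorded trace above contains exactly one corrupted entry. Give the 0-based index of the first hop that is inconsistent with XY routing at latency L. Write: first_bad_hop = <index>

first_bad_hop = 3

[1] (-1,+0) / 2c ⇒ ok
[2] (+0,-1) / 2c ⇒ ok
[3] (+0,-2) / 2c ⇒ BAD: non-unit step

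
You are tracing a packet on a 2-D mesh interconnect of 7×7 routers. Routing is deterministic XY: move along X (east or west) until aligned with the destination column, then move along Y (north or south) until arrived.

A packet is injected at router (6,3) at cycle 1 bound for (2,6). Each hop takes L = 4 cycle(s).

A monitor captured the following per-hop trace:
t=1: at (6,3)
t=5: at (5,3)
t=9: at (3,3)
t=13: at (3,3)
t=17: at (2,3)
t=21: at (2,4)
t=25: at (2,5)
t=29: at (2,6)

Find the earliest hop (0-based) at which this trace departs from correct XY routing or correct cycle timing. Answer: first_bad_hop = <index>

first_bad_hop = 2

  1: Δx=-1 Δy=+0 Δt=4 [ok]
  2: Δx=-2 Δy=+0 Δt=4 [BAD: non-unit step]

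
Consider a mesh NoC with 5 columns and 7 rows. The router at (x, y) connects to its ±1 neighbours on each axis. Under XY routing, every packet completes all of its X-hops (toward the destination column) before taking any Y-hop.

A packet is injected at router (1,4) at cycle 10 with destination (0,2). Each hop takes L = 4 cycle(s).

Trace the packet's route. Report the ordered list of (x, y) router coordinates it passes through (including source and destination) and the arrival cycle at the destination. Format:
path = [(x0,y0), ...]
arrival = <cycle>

path = [(1,4), (0,4), (0,3), (0,2)]
arrival = 22

t=10: at (1,4)
t=14: at (0,4) after W
t=18: at (0,3) after S
t=22: at (0,2) after S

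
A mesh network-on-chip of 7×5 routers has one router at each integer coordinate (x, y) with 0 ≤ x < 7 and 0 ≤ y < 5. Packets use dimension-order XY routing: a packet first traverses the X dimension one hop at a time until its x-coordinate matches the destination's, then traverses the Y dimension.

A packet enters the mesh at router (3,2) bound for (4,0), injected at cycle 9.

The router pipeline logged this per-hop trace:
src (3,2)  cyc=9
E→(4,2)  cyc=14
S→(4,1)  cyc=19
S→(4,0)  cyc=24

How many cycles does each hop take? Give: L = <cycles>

Δcyc across hop 0→1: 14 − 9 = 5.
One hop costs L cycles, so L = 5.

L = 5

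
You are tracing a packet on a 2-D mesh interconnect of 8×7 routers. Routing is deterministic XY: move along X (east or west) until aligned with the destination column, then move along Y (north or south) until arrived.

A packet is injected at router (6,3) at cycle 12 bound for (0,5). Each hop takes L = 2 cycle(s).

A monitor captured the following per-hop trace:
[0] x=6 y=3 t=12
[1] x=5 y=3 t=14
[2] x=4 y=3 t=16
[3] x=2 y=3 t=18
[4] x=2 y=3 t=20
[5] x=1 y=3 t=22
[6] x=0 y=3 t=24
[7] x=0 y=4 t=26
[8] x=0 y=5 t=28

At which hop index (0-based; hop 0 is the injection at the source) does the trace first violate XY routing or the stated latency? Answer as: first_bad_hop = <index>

first_bad_hop = 3

check 1→ d=(-1,0) cyc+2: ok
check 2→ d=(-1,0) cyc+2: ok
check 3→ d=(-2,0) cyc+2: BAD: non-unit step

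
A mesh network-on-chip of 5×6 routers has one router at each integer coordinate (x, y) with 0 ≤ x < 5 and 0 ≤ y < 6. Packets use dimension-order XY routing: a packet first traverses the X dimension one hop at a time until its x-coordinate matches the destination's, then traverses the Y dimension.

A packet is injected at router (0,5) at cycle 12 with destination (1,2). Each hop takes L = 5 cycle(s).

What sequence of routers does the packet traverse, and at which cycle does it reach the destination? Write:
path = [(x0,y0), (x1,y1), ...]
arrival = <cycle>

path = [(0,5), (1,5), (1,4), (1,3), (1,2)]
arrival = 32

[0] x=0 y=5 t=12
[1] x=1 y=5 t=17 →E
[2] x=1 y=4 t=22 →S
[3] x=1 y=3 t=27 →S
[4] x=1 y=2 t=32 →S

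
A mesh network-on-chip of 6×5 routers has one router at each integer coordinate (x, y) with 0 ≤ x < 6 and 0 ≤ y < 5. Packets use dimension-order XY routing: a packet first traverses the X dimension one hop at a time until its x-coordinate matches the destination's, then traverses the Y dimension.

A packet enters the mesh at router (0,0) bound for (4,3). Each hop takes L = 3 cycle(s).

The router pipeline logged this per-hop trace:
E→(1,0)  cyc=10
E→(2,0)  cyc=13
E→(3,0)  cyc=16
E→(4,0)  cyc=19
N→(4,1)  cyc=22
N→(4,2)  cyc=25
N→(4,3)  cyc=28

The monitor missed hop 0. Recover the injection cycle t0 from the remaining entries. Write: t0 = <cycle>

t0 = 7

The first recorded entry is hop 1 at cycle 10.
Therefore t0 = 10 − L = 7.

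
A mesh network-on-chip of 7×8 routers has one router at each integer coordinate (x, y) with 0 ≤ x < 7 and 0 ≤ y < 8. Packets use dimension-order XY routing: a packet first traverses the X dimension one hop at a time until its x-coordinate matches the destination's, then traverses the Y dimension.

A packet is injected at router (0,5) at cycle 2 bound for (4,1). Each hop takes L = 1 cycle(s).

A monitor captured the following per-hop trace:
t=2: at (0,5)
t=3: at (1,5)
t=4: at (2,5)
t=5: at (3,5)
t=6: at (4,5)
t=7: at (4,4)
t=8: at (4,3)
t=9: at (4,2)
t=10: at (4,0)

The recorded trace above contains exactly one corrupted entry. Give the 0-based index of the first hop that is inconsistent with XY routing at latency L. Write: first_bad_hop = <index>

first_bad_hop = 8

hop 1: step (+1,+0), +1 cyc — ok
hop 2: step (+1,+0), +1 cyc — ok
hop 3: step (+1,+0), +1 cyc — ok
hop 4: step (+1,+0), +1 cyc — ok
hop 5: step (+0,-1), +1 cyc — ok
hop 6: step (+0,-1), +1 cyc — ok
hop 7: step (+0,-1), +1 cyc — ok
hop 8: step (+0,-2), +1 cyc — BAD: non-unit step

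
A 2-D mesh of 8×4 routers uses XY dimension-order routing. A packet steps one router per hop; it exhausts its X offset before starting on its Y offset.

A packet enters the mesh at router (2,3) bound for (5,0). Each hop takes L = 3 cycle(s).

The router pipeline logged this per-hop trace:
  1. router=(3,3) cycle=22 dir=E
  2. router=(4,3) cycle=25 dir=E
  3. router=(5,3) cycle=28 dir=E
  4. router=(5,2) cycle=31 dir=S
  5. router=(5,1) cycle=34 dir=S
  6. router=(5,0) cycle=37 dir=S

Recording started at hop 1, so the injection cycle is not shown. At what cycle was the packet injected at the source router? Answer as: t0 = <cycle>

t0 = 19

The first recorded entry is hop 1 at cycle 22.
Therefore t0 = 22 − L = 19.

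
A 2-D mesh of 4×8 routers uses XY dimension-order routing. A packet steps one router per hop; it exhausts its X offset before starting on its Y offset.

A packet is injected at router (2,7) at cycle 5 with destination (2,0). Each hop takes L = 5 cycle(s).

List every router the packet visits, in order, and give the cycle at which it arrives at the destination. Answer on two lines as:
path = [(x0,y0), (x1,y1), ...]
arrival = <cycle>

path = [(2,7), (2,6), (2,5), (2,4), (2,3), (2,2), (2,1), (2,0)]
arrival = 40

t=5: at (2,7)
t=10: at (2,6) after S
t=15: at (2,5) after S
t=20: at (2,4) after S
t=25: at (2,3) after S
t=30: at (2,2) after S
t=35: at (2,1) after S
t=40: at (2,0) after S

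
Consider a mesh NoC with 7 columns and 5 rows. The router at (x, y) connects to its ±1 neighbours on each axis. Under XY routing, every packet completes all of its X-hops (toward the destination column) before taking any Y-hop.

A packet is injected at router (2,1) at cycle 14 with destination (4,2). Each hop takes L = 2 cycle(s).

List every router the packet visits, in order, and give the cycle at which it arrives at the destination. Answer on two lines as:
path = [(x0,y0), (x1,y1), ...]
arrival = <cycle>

path = [(2,1), (3,1), (4,1), (4,2)]
arrival = 20

  0. router=(2,1) cycle=14 (inject)
  1. router=(3,1) cycle=16 dir=E
  2. router=(4,1) cycle=18 dir=E
  3. router=(4,2) cycle=20 dir=N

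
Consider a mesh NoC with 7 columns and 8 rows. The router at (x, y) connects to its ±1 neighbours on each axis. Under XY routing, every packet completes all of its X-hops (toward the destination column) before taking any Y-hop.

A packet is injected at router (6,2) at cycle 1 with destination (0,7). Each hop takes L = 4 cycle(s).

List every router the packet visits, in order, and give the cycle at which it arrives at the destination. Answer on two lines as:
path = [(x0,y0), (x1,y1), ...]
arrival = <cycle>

path = [(6,2), (5,2), (4,2), (3,2), (2,2), (1,2), (0,2), (0,3), (0,4), (0,5), (0,6), (0,7)]
arrival = 45

[0] x=6 y=2 t=1
[1] x=5 y=2 t=5 →W
[2] x=4 y=2 t=9 →W
[3] x=3 y=2 t=13 →W
[4] x=2 y=2 t=17 →W
[5] x=1 y=2 t=21 →W
[6] x=0 y=2 t=25 →W
[7] x=0 y=3 t=29 →N
[8] x=0 y=4 t=33 →N
[9] x=0 y=5 t=37 →N
[10] x=0 y=6 t=41 →N
[11] x=0 y=7 t=45 →N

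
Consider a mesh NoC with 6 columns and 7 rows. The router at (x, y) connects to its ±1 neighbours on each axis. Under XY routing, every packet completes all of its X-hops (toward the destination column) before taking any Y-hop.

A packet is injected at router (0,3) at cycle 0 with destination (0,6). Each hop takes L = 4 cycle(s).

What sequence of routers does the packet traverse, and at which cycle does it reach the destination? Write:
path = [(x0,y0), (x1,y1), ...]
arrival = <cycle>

path = [(0,3), (0,4), (0,5), (0,6)]
arrival = 12

#0 — 0,3 | c0
#1 — 0,4 | c4 | N
#2 — 0,5 | c8 | N
#3 — 0,6 | c12 | N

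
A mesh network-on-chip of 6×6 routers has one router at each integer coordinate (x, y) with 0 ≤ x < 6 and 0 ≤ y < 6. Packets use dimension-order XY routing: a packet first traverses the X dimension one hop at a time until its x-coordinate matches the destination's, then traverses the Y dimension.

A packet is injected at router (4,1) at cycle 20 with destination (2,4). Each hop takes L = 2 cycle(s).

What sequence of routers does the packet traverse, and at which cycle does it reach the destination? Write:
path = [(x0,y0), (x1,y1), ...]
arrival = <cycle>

#0 — 4,1 | c20
#1 — 3,1 | c22 | W
#2 — 2,1 | c24 | W
#3 — 2,2 | c26 | N
#4 — 2,3 | c28 | N
#5 — 2,4 | c30 | N

path = [(4,1), (3,1), (2,1), (2,2), (2,3), (2,4)]
arrival = 30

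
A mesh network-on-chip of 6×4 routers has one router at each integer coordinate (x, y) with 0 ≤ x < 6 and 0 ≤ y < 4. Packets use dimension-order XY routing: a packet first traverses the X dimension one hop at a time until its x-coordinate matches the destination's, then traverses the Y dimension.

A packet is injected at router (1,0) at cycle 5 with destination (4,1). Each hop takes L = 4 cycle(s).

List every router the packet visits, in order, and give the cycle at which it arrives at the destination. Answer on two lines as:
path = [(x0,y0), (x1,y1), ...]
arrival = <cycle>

  0. router=(1,0) cycle=5 (inject)
  1. router=(2,0) cycle=9 dir=E
  2. router=(3,0) cycle=13 dir=E
  3. router=(4,0) cycle=17 dir=E
  4. router=(4,1) cycle=21 dir=N

path = [(1,0), (2,0), (3,0), (4,0), (4,1)]
arrival = 21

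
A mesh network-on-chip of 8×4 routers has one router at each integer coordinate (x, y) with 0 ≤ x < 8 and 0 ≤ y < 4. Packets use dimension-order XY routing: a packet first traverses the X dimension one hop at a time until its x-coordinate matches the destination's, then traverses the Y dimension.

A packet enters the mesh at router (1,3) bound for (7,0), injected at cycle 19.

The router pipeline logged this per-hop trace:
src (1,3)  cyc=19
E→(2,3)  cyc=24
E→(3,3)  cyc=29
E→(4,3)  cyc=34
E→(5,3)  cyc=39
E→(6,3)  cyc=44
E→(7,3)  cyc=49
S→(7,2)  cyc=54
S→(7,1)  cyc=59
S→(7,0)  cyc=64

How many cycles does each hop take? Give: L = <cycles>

Δcyc across hop 0→1: 24 − 19 = 5.
Per-hop latency L = Δcyc = 5.

L = 5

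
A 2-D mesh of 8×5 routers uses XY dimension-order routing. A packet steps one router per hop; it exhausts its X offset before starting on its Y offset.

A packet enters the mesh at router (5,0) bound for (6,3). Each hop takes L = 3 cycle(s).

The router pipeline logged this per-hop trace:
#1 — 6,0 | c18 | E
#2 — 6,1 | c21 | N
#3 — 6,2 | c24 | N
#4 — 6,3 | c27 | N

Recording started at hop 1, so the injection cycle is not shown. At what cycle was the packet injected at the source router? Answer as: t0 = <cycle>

Hop 1 reached at cycle 18; hop k is at t0 + k·L.
So t0 = 18 − 1·3 = 15.

t0 = 15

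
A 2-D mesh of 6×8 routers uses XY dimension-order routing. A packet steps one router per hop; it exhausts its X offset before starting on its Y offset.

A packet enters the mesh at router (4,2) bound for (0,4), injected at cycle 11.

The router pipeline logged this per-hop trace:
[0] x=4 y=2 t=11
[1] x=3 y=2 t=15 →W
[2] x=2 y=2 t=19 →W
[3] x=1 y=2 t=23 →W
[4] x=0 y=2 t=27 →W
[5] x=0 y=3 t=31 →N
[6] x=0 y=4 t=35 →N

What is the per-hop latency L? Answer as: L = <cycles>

Δcyc across hop 0→1: 15 − 11 = 4.
Each hop adds L, hence L = 4.

L = 4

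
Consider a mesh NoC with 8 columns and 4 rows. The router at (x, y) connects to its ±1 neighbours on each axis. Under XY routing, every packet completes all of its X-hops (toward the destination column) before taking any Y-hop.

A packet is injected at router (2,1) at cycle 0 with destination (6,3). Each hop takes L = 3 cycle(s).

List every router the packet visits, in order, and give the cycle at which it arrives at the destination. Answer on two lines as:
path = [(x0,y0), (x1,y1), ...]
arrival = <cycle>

t=0: at (2,1)
t=3: at (3,1) after E
t=6: at (4,1) after E
t=9: at (5,1) after E
t=12: at (6,1) after E
t=15: at (6,2) after N
t=18: at (6,3) after N

path = [(2,1), (3,1), (4,1), (5,1), (6,1), (6,2), (6,3)]
arrival = 18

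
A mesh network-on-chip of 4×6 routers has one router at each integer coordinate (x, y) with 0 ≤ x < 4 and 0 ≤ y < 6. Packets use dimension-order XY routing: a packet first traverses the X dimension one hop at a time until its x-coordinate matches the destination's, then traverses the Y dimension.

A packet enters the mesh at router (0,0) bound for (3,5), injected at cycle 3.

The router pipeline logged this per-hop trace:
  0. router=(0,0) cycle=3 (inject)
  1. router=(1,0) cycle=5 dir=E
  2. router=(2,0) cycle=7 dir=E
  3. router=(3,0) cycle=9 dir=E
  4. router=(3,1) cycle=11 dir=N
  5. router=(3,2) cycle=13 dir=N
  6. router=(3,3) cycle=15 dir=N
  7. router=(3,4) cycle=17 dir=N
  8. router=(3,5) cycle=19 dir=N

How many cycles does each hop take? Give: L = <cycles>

L = 2

Δcyc across hop 0→1: 5 − 3 = 2.
Each hop adds L, hence L = 2.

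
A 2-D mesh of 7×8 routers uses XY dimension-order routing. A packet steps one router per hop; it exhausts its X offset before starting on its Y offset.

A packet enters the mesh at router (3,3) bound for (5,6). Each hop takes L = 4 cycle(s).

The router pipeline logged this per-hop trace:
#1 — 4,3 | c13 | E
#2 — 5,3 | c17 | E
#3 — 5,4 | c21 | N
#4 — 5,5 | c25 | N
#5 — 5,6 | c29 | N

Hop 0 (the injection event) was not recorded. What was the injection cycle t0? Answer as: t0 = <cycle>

t0 = 9

Hop 1 reached at cycle 13; hop k is at t0 + k·L.
Subtract one hop: t0 = 13 − 4 = 9.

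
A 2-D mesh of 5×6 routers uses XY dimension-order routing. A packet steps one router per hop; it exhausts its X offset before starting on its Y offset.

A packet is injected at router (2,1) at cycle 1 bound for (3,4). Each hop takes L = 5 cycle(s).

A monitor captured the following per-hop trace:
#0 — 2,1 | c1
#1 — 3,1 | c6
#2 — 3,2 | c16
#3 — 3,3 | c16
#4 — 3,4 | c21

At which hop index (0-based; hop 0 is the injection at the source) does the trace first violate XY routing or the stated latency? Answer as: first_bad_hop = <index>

check 1→ d=(1,0) cyc+5: ok
check 2→ d=(0,1) cyc+10: BAD: Δcyc=10≠L

first_bad_hop = 2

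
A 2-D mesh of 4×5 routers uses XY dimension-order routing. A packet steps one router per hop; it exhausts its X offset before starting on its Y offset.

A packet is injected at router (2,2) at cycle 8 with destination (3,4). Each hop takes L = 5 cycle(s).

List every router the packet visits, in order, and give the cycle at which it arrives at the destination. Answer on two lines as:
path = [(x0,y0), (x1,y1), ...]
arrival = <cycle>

path = [(2,2), (3,2), (3,3), (3,4)]
arrival = 23

#0 — 2,2 | c8
#1 — 3,2 | c13 | E
#2 — 3,3 | c18 | N
#3 — 3,4 | c23 | N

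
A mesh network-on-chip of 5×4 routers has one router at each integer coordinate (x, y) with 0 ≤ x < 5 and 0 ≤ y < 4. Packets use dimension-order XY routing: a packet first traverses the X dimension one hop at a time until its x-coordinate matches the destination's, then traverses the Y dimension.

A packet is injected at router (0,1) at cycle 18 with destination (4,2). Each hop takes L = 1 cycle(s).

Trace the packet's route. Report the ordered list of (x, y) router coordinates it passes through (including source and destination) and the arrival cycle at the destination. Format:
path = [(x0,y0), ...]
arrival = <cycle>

path = [(0,1), (1,1), (2,1), (3,1), (4,1), (4,2)]
arrival = 23

[0] x=0 y=1 t=18
[1] x=1 y=1 t=19 →E
[2] x=2 y=1 t=20 →E
[3] x=3 y=1 t=21 →E
[4] x=4 y=1 t=22 →E
[5] x=4 y=2 t=23 →N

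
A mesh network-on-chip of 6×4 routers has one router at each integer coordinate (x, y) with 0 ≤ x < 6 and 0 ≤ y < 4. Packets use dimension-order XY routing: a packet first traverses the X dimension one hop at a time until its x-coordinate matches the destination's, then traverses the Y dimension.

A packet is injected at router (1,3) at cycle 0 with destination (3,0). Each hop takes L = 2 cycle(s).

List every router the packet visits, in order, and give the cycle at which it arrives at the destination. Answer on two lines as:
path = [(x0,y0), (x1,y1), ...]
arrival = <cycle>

src (1,3)  cyc=0
E→(2,3)  cyc=2
E→(3,3)  cyc=4
S→(3,2)  cyc=6
S→(3,1)  cyc=8
S→(3,0)  cyc=10

path = [(1,3), (2,3), (3,3), (3,2), (3,1), (3,0)]
arrival = 10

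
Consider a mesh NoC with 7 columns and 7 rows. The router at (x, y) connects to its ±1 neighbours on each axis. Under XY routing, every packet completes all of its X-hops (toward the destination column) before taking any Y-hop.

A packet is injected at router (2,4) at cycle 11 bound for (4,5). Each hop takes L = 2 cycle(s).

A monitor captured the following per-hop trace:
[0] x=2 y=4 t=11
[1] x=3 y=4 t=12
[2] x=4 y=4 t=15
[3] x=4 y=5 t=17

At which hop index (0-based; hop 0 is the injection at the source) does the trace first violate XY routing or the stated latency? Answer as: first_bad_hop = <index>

first_bad_hop = 1

  1: Δx=+1 Δy=+0 Δt=1 [BAD: Δcyc=1≠L]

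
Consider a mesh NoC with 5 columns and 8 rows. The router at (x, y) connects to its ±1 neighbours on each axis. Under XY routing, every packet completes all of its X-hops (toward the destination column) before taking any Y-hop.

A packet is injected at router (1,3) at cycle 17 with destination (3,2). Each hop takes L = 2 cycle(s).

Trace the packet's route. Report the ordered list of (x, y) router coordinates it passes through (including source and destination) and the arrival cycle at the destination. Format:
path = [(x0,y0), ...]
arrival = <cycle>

path = [(1,3), (2,3), (3,3), (3,2)]
arrival = 23

hop 0: (1,3) @ cyc 17
hop 1: (2,3) @ cyc 19  [E]
hop 2: (3,3) @ cyc 21  [E]
hop 3: (3,2) @ cyc 23  [S]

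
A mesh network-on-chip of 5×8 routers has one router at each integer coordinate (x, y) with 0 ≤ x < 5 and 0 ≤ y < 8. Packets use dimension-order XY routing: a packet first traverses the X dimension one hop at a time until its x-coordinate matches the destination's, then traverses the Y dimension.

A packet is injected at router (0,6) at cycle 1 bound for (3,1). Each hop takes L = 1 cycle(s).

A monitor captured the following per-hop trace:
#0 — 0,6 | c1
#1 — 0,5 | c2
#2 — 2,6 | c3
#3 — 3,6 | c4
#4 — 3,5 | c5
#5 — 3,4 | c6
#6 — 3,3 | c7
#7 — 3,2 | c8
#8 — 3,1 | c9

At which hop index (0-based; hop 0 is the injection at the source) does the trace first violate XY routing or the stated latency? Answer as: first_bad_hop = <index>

hop 1: step (+0,-1), +1 cyc — BAD: Y-move but x=0≠3

first_bad_hop = 1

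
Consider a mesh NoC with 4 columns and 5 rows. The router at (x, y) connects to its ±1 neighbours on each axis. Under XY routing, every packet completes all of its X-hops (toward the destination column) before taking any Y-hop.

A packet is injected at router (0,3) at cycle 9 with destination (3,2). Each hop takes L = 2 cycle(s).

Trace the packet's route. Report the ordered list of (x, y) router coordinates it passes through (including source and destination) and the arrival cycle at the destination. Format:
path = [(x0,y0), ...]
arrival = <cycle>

path = [(0,3), (1,3), (2,3), (3,3), (3,2)]
arrival = 17

  0. router=(0,3) cycle=9 (inject)
  1. router=(1,3) cycle=11 dir=E
  2. router=(2,3) cycle=13 dir=E
  3. router=(3,3) cycle=15 dir=E
  4. router=(3,2) cycle=17 dir=S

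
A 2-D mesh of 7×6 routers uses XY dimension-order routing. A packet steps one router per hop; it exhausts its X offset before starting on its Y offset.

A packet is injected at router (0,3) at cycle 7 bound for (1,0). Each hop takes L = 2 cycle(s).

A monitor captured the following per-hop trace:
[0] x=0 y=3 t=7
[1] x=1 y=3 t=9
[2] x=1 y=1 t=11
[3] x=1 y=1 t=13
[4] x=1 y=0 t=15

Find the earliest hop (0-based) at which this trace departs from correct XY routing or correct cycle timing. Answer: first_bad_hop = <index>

[1] (+1,+0) / 2c ⇒ ok
[2] (+0,-2) / 2c ⇒ BAD: non-unit step

first_bad_hop = 2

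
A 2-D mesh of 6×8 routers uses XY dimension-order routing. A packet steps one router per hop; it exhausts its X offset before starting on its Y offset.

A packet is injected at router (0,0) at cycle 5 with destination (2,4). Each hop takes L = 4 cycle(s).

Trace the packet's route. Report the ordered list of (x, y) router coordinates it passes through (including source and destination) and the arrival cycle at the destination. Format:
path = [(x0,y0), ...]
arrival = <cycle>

path = [(0,0), (1,0), (2,0), (2,1), (2,2), (2,3), (2,4)]
arrival = 29

t=5: at (0,0)
t=9: at (1,0) after E
t=13: at (2,0) after E
t=17: at (2,1) after N
t=21: at (2,2) after N
t=25: at (2,3) after N
t=29: at (2,4) after N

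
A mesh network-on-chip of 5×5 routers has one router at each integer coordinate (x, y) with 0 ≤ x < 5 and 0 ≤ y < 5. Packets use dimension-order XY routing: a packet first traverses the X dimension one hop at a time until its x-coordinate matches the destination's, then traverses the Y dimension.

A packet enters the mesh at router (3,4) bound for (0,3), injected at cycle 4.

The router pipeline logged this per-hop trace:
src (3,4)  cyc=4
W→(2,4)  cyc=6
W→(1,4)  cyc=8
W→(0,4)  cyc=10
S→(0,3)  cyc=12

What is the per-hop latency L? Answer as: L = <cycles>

Between hops 0 and 1 the cycle counter advances 6 − 4 = 2.
That increment is L by definition: L = 2.

L = 2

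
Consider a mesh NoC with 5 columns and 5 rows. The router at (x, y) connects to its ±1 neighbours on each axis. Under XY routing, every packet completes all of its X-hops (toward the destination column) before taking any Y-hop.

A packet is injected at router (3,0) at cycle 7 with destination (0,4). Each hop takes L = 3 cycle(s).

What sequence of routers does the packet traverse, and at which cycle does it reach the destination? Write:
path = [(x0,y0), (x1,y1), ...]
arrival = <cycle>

path = [(3,0), (2,0), (1,0), (0,0), (0,1), (0,2), (0,3), (0,4)]
arrival = 28

t=7: at (3,0)
t=10: at (2,0) after W
t=13: at (1,0) after W
t=16: at (0,0) after W
t=19: at (0,1) after N
t=22: at (0,2) after N
t=25: at (0,3) after N
t=28: at (0,4) after N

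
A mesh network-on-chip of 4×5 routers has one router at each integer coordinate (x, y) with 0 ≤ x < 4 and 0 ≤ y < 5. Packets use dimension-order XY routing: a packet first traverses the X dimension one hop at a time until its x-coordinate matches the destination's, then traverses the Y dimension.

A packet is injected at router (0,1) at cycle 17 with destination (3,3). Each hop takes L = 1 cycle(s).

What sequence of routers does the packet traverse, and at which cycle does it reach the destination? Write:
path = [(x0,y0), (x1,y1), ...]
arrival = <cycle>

path = [(0,1), (1,1), (2,1), (3,1), (3,2), (3,3)]
arrival = 22

hop 0: (0,1) @ cyc 17
hop 1: (1,1) @ cyc 18  [E]
hop 2: (2,1) @ cyc 19  [E]
hop 3: (3,1) @ cyc 20  [E]
hop 4: (3,2) @ cyc 21  [N]
hop 5: (3,3) @ cyc 22  [N]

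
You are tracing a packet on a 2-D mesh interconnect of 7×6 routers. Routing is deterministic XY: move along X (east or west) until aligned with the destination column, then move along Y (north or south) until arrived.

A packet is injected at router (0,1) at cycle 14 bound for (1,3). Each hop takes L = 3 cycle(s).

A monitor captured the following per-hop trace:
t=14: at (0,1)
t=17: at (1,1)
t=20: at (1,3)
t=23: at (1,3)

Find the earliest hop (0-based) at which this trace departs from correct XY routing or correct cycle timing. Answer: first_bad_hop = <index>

hop 1: step (+1,+0), +3 cyc — ok
hop 2: step (+0,+2), +3 cyc — BAD: non-unit step

first_bad_hop = 2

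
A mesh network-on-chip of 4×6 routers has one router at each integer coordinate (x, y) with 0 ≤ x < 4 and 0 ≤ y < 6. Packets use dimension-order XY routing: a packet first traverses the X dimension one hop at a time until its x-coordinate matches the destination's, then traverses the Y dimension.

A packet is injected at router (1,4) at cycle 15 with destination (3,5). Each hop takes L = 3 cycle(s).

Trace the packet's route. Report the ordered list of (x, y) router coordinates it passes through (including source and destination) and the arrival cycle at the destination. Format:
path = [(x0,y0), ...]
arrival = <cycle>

src (1,4)  cyc=15
E→(2,4)  cyc=18
E→(3,4)  cyc=21
N→(3,5)  cyc=24

path = [(1,4), (2,4), (3,4), (3,5)]
arrival = 24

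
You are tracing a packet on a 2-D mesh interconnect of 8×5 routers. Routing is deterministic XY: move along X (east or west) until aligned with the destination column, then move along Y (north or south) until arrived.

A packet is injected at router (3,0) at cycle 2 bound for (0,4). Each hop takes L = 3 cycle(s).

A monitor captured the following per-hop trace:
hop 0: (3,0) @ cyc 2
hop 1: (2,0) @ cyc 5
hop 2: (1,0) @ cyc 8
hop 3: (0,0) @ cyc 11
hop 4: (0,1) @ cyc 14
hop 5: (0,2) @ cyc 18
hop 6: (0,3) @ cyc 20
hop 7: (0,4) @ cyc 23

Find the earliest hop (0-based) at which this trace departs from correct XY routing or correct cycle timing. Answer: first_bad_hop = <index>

check 1→ d=(-1,0) cyc+3: ok
check 2→ d=(-1,0) cyc+3: ok
check 3→ d=(-1,0) cyc+3: ok
check 4→ d=(0,1) cyc+3: ok
check 5→ d=(0,1) cyc+4: BAD: Δcyc=4≠L

first_bad_hop = 5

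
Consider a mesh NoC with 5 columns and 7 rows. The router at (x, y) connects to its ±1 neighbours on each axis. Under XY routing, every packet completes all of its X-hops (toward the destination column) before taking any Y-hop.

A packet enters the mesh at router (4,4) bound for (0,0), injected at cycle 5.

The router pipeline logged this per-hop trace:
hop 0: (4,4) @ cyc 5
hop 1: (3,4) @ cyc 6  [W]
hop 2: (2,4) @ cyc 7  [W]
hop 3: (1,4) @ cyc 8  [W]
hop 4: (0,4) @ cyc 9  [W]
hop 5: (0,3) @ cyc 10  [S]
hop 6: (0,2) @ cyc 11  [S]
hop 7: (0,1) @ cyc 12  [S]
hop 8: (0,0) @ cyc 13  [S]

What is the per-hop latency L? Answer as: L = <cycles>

L = 1

Between hops 0 and 1 the cycle counter advances 6 − 5 = 1.
That increment is L by definition: L = 1.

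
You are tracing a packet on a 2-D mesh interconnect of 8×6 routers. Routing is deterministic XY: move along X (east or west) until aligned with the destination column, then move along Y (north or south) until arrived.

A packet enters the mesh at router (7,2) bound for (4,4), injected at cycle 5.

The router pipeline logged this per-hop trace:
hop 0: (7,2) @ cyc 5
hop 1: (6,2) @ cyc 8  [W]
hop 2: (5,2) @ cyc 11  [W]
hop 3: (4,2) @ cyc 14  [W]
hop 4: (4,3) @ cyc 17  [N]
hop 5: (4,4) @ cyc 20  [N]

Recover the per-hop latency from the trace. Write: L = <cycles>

L = 3

cyc[1] − cyc[0] = 8 − 5 = 3.
Each hop adds L, hence L = 3.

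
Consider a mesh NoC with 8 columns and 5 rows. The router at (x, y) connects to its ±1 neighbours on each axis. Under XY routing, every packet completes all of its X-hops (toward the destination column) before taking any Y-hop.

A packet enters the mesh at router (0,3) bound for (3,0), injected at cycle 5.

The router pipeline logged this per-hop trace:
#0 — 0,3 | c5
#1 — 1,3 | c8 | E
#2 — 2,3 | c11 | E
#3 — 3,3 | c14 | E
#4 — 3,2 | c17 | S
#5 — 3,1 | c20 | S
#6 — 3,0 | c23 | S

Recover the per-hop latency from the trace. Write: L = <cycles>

L = 3

From hop 0 (5) to hop 1 (8): +3 cycles.
That increment is L by definition: L = 3.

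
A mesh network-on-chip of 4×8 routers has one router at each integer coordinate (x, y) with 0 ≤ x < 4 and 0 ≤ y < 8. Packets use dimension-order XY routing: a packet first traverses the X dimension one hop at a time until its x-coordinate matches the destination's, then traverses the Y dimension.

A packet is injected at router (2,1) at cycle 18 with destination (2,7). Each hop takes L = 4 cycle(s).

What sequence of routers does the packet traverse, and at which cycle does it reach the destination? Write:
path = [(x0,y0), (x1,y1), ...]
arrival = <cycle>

path = [(2,1), (2,2), (2,3), (2,4), (2,5), (2,6), (2,7)]
arrival = 42

t=18: at (2,1)
t=22: at (2,2) after N
t=26: at (2,3) after N
t=30: at (2,4) after N
t=34: at (2,5) after N
t=38: at (2,6) after N
t=42: at (2,7) after N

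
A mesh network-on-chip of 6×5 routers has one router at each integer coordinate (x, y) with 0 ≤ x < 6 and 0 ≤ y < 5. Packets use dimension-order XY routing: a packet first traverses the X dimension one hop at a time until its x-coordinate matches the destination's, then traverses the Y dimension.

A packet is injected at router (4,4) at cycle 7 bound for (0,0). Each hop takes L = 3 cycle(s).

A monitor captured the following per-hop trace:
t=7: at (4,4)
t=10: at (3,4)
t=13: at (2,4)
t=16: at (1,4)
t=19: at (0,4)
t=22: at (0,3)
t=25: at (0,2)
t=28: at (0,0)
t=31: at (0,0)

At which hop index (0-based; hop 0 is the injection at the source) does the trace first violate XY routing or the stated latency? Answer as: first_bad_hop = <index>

first_bad_hop = 7

hop 1: step (-1,+0), +3 cyc — ok
hop 2: step (-1,+0), +3 cyc — ok
hop 3: step (-1,+0), +3 cyc — ok
hop 4: step (-1,+0), +3 cyc — ok
hop 5: step (+0,-1), +3 cyc — ok
hop 6: step (+0,-1), +3 cyc — ok
hop 7: step (+0,-2), +3 cyc — BAD: non-unit step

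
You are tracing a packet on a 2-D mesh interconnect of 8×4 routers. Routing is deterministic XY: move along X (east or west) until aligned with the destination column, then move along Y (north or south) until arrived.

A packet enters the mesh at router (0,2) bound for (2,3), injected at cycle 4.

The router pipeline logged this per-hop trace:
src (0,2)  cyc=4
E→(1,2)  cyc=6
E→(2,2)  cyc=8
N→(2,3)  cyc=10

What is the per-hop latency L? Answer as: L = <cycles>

cyc[1] − cyc[0] = 6 − 4 = 2.
One hop costs L cycles, so L = 2.

L = 2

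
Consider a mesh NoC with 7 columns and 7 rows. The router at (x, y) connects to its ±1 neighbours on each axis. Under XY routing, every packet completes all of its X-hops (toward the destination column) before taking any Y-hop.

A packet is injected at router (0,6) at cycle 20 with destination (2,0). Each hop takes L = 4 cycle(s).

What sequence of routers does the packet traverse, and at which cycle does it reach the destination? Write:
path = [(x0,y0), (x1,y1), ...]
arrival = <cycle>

path = [(0,6), (1,6), (2,6), (2,5), (2,4), (2,3), (2,2), (2,1), (2,0)]
arrival = 52

[0] x=0 y=6 t=20
[1] x=1 y=6 t=24 →E
[2] x=2 y=6 t=28 →E
[3] x=2 y=5 t=32 →S
[4] x=2 y=4 t=36 →S
[5] x=2 y=3 t=40 →S
[6] x=2 y=2 t=44 →S
[7] x=2 y=1 t=48 →S
[8] x=2 y=0 t=52 →S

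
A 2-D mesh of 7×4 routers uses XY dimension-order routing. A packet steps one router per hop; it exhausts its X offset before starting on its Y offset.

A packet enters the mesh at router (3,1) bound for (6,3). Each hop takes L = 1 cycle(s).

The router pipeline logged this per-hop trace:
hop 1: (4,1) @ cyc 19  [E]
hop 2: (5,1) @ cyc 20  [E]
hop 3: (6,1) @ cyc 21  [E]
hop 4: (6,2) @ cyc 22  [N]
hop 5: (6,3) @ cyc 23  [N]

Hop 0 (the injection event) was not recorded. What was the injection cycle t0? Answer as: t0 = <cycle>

Hop 1 reached at cycle 19; hop k is at t0 + k·L.
Therefore t0 = 19 − L = 18.

t0 = 18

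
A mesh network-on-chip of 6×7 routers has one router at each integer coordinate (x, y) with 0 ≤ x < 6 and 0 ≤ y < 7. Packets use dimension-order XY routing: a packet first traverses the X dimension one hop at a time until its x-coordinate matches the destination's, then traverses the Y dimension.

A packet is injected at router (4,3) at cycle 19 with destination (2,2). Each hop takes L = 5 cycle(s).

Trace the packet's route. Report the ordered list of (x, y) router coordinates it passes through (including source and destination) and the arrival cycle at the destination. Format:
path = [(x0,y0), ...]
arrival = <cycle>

#0 — 4,3 | c19
#1 — 3,3 | c24 | W
#2 — 2,3 | c29 | W
#3 — 2,2 | c34 | S

path = [(4,3), (3,3), (2,3), (2,2)]
arrival = 34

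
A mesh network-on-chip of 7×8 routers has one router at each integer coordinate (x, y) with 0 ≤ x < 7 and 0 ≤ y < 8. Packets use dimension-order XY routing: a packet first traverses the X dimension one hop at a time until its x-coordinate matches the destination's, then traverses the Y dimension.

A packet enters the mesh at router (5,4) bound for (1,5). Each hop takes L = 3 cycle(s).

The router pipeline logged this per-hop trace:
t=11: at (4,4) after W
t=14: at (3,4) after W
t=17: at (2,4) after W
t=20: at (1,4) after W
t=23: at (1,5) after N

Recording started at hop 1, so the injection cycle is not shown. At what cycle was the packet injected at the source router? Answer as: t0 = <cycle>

cyc[1] = 11 and cyc[k] = t0 + k·L for every k.
t0 = cyc[1] − L = 11 − 3 = 8.

t0 = 8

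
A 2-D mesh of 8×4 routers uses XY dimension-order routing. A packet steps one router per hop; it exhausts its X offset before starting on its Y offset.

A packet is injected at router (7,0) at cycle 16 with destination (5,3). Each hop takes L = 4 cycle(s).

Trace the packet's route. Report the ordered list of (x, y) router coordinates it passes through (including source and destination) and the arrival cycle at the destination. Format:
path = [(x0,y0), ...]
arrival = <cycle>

hop 0: (7,0) @ cyc 16
hop 1: (6,0) @ cyc 20  [W]
hop 2: (5,0) @ cyc 24  [W]
hop 3: (5,1) @ cyc 28  [N]
hop 4: (5,2) @ cyc 32  [N]
hop 5: (5,3) @ cyc 36  [N]

path = [(7,0), (6,0), (5,0), (5,1), (5,2), (5,3)]
arrival = 36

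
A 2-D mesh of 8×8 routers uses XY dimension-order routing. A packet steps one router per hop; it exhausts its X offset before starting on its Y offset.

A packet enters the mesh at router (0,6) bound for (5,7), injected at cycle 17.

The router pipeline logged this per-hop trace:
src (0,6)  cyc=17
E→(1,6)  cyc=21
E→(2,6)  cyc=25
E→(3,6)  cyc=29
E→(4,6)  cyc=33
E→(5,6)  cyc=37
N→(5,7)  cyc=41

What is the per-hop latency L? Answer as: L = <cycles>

Between hops 0 and 1 the cycle counter advances 21 − 17 = 4.
Each hop adds L, hence L = 4.

L = 4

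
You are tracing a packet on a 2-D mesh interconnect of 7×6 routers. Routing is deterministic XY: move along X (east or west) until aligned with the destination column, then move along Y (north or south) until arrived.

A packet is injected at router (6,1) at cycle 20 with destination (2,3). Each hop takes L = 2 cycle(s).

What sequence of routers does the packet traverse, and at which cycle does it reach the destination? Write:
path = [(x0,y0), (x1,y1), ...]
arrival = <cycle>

src (6,1)  cyc=20
W→(5,1)  cyc=22
W→(4,1)  cyc=24
W→(3,1)  cyc=26
W→(2,1)  cyc=28
N→(2,2)  cyc=30
N→(2,3)  cyc=32

path = [(6,1), (5,1), (4,1), (3,1), (2,1), (2,2), (2,3)]
arrival = 32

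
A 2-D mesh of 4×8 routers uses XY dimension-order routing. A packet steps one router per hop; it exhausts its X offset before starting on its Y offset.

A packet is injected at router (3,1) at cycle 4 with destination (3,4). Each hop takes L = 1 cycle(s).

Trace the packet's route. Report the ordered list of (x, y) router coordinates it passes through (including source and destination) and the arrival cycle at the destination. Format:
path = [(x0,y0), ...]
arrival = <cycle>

#0 — 3,1 | c4
#1 — 3,2 | c5 | N
#2 — 3,3 | c6 | N
#3 — 3,4 | c7 | N

path = [(3,1), (3,2), (3,3), (3,4)]
arrival = 7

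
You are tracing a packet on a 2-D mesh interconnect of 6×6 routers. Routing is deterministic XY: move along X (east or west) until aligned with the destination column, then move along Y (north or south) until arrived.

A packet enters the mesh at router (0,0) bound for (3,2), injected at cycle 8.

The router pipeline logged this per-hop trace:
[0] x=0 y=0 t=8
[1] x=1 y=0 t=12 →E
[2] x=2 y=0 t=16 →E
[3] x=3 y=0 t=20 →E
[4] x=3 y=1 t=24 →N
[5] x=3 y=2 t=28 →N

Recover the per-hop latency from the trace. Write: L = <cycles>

From hop 0 (8) to hop 1 (12): +4 cycles.
That increment is L by definition: L = 4.

L = 4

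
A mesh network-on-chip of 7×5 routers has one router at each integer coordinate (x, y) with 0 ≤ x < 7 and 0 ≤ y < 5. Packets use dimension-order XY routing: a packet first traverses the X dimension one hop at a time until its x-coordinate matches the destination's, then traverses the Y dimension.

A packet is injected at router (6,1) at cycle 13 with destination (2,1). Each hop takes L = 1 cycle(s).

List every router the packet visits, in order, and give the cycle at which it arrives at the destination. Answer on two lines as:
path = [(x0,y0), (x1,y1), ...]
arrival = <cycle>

path = [(6,1), (5,1), (4,1), (3,1), (2,1)]
arrival = 17

src (6,1)  cyc=13
W→(5,1)  cyc=14
W→(4,1)  cyc=15
W→(3,1)  cyc=16
W→(2,1)  cyc=17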